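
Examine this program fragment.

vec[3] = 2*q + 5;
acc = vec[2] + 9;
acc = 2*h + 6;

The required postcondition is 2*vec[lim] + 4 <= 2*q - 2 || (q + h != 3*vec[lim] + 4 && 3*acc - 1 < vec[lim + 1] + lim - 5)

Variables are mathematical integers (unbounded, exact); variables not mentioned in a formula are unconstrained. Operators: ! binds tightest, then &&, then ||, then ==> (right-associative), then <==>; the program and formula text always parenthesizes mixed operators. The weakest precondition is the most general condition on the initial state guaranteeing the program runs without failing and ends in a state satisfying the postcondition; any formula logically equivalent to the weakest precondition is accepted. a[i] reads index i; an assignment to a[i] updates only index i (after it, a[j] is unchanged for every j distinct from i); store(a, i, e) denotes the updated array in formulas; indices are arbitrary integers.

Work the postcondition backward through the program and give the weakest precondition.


Working backward. After the program, the postcondition 2*vec[lim] + 4 <= 2*q - 2 || (q + h != 3*vec[lim] + 4 && 3*acc - 1 < vec[lim + 1] + lim - 5) must hold; in canonical form it is 2*vec[lim] <= 2*q - 6 || (h + q != 3*vec[lim] + 4 && 3*acc < vec[lim + 1] + lim - 4).
Before acc := 2*h + 6: 2*vec[lim] <= 2*q - 6 || (h + q != 3*vec[lim] + 4 && 6*h < vec[lim + 1] + lim - 22)
Before acc := vec[2] + 9: 2*vec[lim] <= 2*q - 6 || (h + q != 3*vec[lim] + 4 && 6*h < vec[lim + 1] + lim - 22)
Before vec[3] := 2*q + 5: 2*store(vec, 3, 2*q + 5)[lim] <= 2*q - 6 || (h + q != 3*store(vec, 3, 2*q + 5)[lim] + 4 && 6*h < store(vec, 3, 2*q + 5)[lim + 1] + lim - 22)
Answer: WP = 2*store(vec, 3, 2*q + 5)[lim] <= 2*q - 6 || (h + q != 3*store(vec, 3, 2*q + 5)[lim] + 4 && 6*h < store(vec, 3, 2*q + 5)[lim + 1] + lim - 22)


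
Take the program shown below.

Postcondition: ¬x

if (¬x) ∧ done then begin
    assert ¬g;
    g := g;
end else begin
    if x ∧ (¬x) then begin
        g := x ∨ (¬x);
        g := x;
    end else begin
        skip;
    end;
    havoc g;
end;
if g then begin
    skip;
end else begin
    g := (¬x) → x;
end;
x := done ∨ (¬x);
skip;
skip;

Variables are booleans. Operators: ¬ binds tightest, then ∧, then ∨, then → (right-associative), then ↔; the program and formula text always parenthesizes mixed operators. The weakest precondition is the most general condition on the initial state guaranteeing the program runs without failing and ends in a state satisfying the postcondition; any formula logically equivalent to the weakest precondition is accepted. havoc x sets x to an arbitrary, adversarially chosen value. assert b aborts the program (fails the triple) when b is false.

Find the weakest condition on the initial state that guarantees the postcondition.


Working backward. After the program, ¬x must hold.
Before skip: ¬x
Before skip: ¬x
Before x := done ∨ (¬x): ¬(done ∨ (¬x))
Then branch requires ¬(done ∨ (¬x)); else branch requires ¬(done ∨ (¬x)).
Before the if: (g → (¬(done ∨ (¬x)))) ∧ ((¬g) → (¬(done ∨ (¬x))))
Then branch requires (¬g) ∧ (g → (¬(done ∨ (¬x)))) ∧ ((¬g) → (¬(done ∨ (¬x)))); else branch requires ¬(done ∨ (¬x)).
Before the if: (((¬x) ∧ done) → ((¬g) ∧ (g → (¬(done ∨ (¬x)))) ∧ ((¬g) → (¬(done ∨ (¬x)))))) ∧ ((¬((¬x) ∧ done)) → (¬(done ∨ (¬x))))
Answer: WP = (((¬x) ∧ done) → ((¬g) ∧ (g → (¬(done ∨ (¬x)))) ∧ ((¬g) → (¬(done ∨ (¬x)))))) ∧ ((¬((¬x) ∧ done)) → (¬(done ∨ (¬x))))


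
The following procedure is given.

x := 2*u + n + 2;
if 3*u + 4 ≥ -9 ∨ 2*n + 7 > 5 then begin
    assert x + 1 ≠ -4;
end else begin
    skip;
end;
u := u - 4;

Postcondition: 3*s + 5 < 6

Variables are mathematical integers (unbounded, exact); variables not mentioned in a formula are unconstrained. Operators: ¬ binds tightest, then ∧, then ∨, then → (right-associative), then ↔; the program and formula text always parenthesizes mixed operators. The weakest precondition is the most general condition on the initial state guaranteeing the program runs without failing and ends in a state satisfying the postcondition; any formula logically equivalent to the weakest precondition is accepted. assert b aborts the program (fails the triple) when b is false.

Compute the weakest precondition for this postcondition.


Working backward. After the program, the postcondition 3*s + 5 < 6 must hold; in canonical form it is 3*s < 1.
Before u := u - 4: 3*s < 1
Then branch requires x ≠ -5 ∧ 3*s < 1; else branch requires 3*s < 1.
Before the if: ((3*u ≥ -13 ∨ 2*n > -2) → (x ≠ -5 ∧ 3*s < 1)) ∧ ((¬(3*u ≥ -13 ∨ 2*n > -2)) → 3*s < 1)
Before x := 2*u + n + 2: ((3*u ≥ -13 ∨ 2*n > -2) → (n + 2*u ≠ -7 ∧ 3*s < 1)) ∧ ((¬(3*u ≥ -13 ∨ 2*n > -2)) → 3*s < 1)
Answer: WP = ((3*u ≥ -13 ∨ 2*n > -2) → (n + 2*u ≠ -7 ∧ 3*s < 1)) ∧ ((¬(3*u ≥ -13 ∨ 2*n > -2)) → 3*s < 1)


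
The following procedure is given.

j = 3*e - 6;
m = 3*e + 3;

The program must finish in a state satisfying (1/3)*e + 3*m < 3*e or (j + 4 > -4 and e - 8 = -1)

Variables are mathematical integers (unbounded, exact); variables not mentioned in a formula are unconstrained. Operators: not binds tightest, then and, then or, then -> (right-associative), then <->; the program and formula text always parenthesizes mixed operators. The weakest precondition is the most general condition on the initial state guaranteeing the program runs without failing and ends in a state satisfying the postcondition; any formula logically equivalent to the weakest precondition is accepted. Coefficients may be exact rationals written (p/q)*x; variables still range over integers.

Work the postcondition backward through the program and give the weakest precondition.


Working backward. After the program, the postcondition (1/3)*e + 3*m < 3*e or (j + 4 > -4 and e - 8 = -1) must hold; in canonical form it is 3*m < (8/3)*e or (j > -8 and e = 7).
Before m := 3*e + 3: (19/3)*e < -9 or (j > -8 and e = 7)
Before j := 3*e - 6: (19/3)*e < -9 or (3*e > -2 and e = 7)
Answer: WP = (19/3)*e < -9 or (3*e > -2 and e = 7)


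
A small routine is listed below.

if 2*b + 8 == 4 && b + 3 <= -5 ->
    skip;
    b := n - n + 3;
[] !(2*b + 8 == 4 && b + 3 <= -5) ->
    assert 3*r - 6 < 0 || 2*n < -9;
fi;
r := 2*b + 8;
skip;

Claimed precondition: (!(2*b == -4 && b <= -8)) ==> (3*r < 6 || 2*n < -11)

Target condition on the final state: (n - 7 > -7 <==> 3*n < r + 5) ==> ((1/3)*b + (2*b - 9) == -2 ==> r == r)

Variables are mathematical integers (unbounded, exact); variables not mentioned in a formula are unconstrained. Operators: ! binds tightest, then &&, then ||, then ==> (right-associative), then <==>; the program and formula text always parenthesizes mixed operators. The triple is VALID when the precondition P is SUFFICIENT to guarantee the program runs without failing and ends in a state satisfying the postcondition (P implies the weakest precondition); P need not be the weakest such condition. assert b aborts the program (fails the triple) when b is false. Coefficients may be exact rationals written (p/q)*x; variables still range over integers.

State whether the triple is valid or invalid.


Working backward. After the program, the postcondition (n - 7 > -7 <==> 3*n < r + 5) ==> ((1/3)*b + (2*b - 9) == -2 ==> r == r) must hold; in canonical form it is true.
Before skip: true
Before r := 2*b + 8: true
Then branch requires true; else branch requires 3*r < 6 || 2*n < -9.
Before the if: (!(2*b == -4 && b <= -8)) ==> (3*r < 6 || 2*n < -9)
The weakest precondition is (!(2*b == -4 && b <= -8)) ==> (3*r < 6 || 2*n < -9).
Check whether (!(2*b == -4 && b <= -8)) ==> (3*r < 6 || 2*n < -11) implies it.
Every state satisfying the precondition satisfies the weakest precondition: the implication holds.
Answer: valid


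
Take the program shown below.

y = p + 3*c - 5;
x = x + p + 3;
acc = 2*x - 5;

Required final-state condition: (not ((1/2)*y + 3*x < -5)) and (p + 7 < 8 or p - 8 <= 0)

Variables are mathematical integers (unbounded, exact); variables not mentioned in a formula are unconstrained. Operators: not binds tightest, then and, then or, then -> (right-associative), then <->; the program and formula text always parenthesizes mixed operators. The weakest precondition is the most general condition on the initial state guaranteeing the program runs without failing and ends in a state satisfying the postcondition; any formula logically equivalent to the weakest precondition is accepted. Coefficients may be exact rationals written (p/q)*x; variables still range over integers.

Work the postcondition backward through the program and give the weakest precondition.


Working backward. After the program, the postcondition (not ((1/2)*y + 3*x < -5)) and (p + 7 < 8 or p - 8 <= 0) must hold; in canonical form it is (not (3*x + (1/2)*y < -5)) and (p < 1 or p <= 8).
Before acc := 2*x - 5: (not (3*x + (1/2)*y < -5)) and (p < 1 or p <= 8)
Before x := x + p + 3: (not (3*p + 3*x + (1/2)*y < -14)) and (p < 1 or p <= 8)
Before y := p + 3*c - 5: (not ((3/2)*c + (7/2)*p + 3*x < -23/2)) and (p < 1 or p <= 8)
Answer: WP = (not ((3/2)*c + (7/2)*p + 3*x < -23/2)) and (p < 1 or p <= 8)


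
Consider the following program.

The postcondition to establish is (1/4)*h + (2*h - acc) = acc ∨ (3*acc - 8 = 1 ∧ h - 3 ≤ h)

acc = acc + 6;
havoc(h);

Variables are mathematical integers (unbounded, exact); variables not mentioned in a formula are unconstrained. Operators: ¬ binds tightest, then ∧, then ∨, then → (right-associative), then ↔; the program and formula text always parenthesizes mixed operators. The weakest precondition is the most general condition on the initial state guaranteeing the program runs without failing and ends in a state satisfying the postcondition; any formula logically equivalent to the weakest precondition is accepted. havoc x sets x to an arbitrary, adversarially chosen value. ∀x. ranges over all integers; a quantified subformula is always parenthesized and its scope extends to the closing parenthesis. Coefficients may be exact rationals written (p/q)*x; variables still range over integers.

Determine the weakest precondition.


Working backward. After the program, the postcondition (1/4)*h + (2*h - acc) = acc ∨ (3*acc - 8 = 1 ∧ h - 3 ≤ h) must hold; in canonical form it is (9/4)*h = 2*acc ∨ 3*acc = 9.
Before havoc h: ∀h_1. ((9/4)*h_1 = 2*acc ∨ 3*acc = 9)
Before acc := acc + 6: ∀h_1. ((9/4)*h_1 = 2*acc + 12 ∨ 3*acc = -9)
Answer: WP = ∀h_1. ((9/4)*h_1 = 2*acc + 12 ∨ 3*acc = -9)


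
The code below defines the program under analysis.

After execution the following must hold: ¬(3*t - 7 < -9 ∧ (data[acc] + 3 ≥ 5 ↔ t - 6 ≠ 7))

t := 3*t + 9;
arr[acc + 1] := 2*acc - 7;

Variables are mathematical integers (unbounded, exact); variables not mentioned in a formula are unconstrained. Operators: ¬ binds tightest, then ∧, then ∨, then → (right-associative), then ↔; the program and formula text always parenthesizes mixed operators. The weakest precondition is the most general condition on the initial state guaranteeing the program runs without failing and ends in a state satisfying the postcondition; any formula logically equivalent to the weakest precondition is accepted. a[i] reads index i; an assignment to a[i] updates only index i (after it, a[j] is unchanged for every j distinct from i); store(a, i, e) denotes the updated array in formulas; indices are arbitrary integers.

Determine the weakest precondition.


Working backward. After the program, the postcondition ¬(3*t - 7 < -9 ∧ (data[acc] + 3 ≥ 5 ↔ t - 6 ≠ 7)) must hold; in canonical form it is ¬(3*t < -2 ∧ (data[acc] ≥ 2 ↔ t ≠ 13)).
Before arr[acc + 1] := 2*acc - 7: ¬(3*t < -2 ∧ (data[acc] ≥ 2 ↔ t ≠ 13))
Before t := 3*t + 9: ¬(9*t < -29 ∧ (data[acc] ≥ 2 ↔ 3*t ≠ 4))
Answer: WP = ¬(9*t < -29 ∧ (data[acc] ≥ 2 ↔ 3*t ≠ 4))


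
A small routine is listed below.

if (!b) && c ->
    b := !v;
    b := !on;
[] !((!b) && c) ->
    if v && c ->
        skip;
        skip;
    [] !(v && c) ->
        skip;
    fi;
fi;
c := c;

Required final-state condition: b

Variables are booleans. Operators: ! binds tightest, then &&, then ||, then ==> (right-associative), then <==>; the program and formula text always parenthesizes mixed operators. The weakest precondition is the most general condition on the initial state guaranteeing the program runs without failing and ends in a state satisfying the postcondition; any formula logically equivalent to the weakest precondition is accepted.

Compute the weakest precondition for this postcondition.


Working backward. After the program, b must hold.
Before c := c: b
Then branch requires !on; else branch requires ((v && c) ==> b) && ((!(v && c)) ==> b).
Before the if: (((!b) && c) ==> (!on)) && ((!((!b) && c)) ==> (((v && c) ==> b) && ((!(v && c)) ==> b)))
Answer: WP = (((!b) && c) ==> (!on)) && ((!((!b) && c)) ==> (((v && c) ==> b) && ((!(v && c)) ==> b)))


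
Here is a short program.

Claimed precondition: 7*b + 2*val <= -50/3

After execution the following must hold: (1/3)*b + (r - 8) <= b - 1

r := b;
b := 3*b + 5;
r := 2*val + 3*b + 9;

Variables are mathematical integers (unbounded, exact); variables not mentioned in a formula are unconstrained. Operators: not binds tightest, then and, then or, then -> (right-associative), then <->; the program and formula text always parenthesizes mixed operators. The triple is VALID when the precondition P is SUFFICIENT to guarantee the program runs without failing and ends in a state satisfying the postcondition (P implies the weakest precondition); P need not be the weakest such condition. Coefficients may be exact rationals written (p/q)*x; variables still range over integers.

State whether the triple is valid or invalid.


Working backward. After the program, the postcondition (1/3)*b + (r - 8) <= b - 1 must hold; in canonical form it is r <= (2/3)*b + 7.
Before r := 2*val + 3*b + 9: (7/3)*b + 2*val <= -2
Before b := 3*b + 5: 7*b + 2*val <= -41/3
Before r := b: 7*b + 2*val <= -41/3
The weakest precondition is 7*b + 2*val <= -41/3.
Check whether 7*b + 2*val <= -50/3 implies it.
Every state satisfying the precondition satisfies the weakest precondition: the implication holds.
Answer: valid


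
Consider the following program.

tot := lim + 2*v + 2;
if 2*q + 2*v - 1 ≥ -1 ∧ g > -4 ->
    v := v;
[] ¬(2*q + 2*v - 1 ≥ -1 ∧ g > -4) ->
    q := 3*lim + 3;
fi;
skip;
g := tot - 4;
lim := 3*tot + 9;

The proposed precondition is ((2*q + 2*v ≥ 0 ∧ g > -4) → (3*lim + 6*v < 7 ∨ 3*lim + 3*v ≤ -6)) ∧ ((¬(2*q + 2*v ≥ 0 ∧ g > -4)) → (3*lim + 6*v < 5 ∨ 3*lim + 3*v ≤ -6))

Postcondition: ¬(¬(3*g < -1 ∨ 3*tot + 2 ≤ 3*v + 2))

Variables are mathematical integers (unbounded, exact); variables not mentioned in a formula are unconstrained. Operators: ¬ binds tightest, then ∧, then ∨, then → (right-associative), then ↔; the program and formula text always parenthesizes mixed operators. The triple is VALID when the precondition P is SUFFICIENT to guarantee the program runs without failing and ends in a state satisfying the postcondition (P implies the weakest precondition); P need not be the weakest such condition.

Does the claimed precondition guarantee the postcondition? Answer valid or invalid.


Working backward. After the program, the postcondition ¬(¬(3*g < -1 ∨ 3*tot + 2 ≤ 3*v + 2)) must hold; in canonical form it is 3*g < -1 ∨ 3*tot ≤ 3*v.
Before lim := 3*tot + 9: 3*g < -1 ∨ 3*tot ≤ 3*v
Before g := tot - 4: 3*tot < 11 ∨ 3*tot ≤ 3*v
Before skip: 3*tot < 11 ∨ 3*tot ≤ 3*v
Then branch requires 3*tot < 11 ∨ 3*tot ≤ 3*v; else branch requires 3*tot < 11 ∨ 3*tot ≤ 3*v.
Before the if: ((2*q + 2*v ≥ 0 ∧ g > -4) → (3*tot < 11 ∨ 3*tot ≤ 3*v)) ∧ ((¬(2*q + 2*v ≥ 0 ∧ g > -4)) → (3*tot < 11 ∨ 3*tot ≤ 3*v))
Before tot := lim + 2*v + 2: ((2*q + 2*v ≥ 0 ∧ g > -4) → (3*lim + 6*v < 5 ∨ 3*lim + 3*v ≤ -6)) ∧ ((¬(2*q + 2*v ≥ 0 ∧ g > -4)) → (3*lim + 6*v < 5 ∨ 3*lim + 3*v ≤ -6))
The weakest precondition is ((2*q + 2*v ≥ 0 ∧ g > -4) → (3*lim + 6*v < 5 ∨ 3*lim + 3*v ≤ -6)) ∧ ((¬(2*q + 2*v ≥ 0 ∧ g > -4)) → (3*lim + 6*v < 5 ∨ 3*lim + 3*v ≤ -6)).
Check whether ((2*q + 2*v ≥ 0 ∧ g > -4) → (3*lim + 6*v < 7 ∨ 3*lim + 3*v ≤ -6)) ∧ ((¬(2*q + 2*v ≥ 0 ∧ g > -4)) → (3*lim + 6*v < 5 ∨ 3*lim + 3*v ≤ -6)) implies it.
Countermodel: at the initial state g = -3, lim = 2, q = 0, v = 0, the precondition holds but the weakest precondition fails.
Answer: invalid


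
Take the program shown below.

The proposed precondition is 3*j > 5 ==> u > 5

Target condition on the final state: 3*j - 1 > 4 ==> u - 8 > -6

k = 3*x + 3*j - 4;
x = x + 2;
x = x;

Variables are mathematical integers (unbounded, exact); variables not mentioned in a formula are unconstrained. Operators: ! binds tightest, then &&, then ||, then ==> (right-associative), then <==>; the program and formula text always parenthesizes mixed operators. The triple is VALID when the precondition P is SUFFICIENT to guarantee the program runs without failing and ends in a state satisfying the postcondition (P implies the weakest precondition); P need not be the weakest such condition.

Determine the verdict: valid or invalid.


Working backward. After the program, the postcondition 3*j - 1 > 4 ==> u - 8 > -6 must hold; in canonical form it is 3*j > 5 ==> u > 2.
Before x := x: 3*j > 5 ==> u > 2
Before x := x + 2: 3*j > 5 ==> u > 2
Before k := 3*x + 3*j - 4: 3*j > 5 ==> u > 2
The weakest precondition is 3*j > 5 ==> u > 2.
Check whether 3*j > 5 ==> u > 5 implies it.
Every state satisfying the precondition satisfies the weakest precondition: the implication holds.
Answer: valid


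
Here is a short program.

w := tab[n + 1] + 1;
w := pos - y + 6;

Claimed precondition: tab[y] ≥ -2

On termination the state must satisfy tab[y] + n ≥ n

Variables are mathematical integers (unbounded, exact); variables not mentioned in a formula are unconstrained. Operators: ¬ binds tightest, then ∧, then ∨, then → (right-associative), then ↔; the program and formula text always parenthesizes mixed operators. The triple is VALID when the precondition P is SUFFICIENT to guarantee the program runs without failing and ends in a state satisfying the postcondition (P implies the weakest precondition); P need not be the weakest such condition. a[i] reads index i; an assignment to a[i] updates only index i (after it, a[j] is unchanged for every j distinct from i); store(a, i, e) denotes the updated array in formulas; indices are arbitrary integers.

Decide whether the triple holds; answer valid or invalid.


Working backward. After the program, the postcondition tab[y] + n ≥ n must hold; in canonical form it is tab[y] ≥ 0.
Before w := pos - y + 6: tab[y] ≥ 0
Before w := tab[n + 1] + 1: tab[y] ≥ 0
The weakest precondition is tab[y] ≥ 0.
Check whether tab[y] ≥ -2 implies it.
Countermodel: at the initial state tab = {[0] = -1, elsewhere -1}, y = 0, the precondition holds but the weakest precondition fails.
Answer: invalid


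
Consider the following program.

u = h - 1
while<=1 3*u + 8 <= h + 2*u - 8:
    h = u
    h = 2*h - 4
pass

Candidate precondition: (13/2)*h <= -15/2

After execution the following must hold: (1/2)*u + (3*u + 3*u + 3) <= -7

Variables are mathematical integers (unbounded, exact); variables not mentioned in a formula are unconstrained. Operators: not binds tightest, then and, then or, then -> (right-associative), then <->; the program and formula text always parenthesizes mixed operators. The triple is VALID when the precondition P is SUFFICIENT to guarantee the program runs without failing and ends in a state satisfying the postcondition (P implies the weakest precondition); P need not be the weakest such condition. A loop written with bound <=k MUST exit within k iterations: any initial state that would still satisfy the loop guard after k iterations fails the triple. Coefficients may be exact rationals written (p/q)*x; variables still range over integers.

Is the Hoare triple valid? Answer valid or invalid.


Working backward. After the program, the postcondition (1/2)*u + (3*u + 3*u + 3) <= -7 must hold; in canonical form it is (13/2)*u <= -10.
Before skip: (13/2)*u <= -10
Before the loop (bound <=1), unroll the exhaustion recursion (WP_0 = exit-now case; WP_j = one more guarded iteration, up to j = 1):
  WP_0: (not (u <= h - 16)) and (13/2)*u <= -10
  WP_1: (u <= h - 16 -> ((not (u >= 20)) and (13/2)*u <= -10)) and ((not (u <= h - 16)) -> (13/2)*u <= -10)
So before the loop: (u <= h - 16 -> ((not (u >= 20)) and (13/2)*u <= -10)) and ((not (u <= h - 16)) -> (13/2)*u <= -10)
Before u := h - 1: (13/2)*h <= -7/2
The weakest precondition is (13/2)*h <= -7/2.
Check whether (13/2)*h <= -15/2 implies it.
Every state satisfying the precondition satisfies the weakest precondition: the implication holds.
Answer: valid


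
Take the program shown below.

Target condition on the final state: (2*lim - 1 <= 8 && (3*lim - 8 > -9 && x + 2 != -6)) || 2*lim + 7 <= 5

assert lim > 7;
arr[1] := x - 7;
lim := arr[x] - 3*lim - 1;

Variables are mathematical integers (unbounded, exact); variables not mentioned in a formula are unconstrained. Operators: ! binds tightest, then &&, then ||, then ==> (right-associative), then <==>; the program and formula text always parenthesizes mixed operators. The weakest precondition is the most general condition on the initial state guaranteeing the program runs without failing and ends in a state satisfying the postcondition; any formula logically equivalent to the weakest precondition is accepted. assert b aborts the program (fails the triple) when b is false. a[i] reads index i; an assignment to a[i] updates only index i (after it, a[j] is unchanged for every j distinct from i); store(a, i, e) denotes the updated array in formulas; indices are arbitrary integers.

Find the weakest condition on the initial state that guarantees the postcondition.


Working backward. After the program, the postcondition (2*lim - 1 <= 8 && (3*lim - 8 > -9 && x + 2 != -6)) || 2*lim + 7 <= 5 must hold; in canonical form it is (2*lim <= 9 && 3*lim > -1 && x != -8) || 2*lim <= -2.
Before lim := arr[x] - 3*lim - 1: (2*arr[x] <= 6*lim + 11 && 3*arr[x] > 9*lim + 2 && x != -8) || 2*arr[x] <= 6*lim
Before arr[1] := x - 7: (2*store(arr, 1, x - 7)[x] <= 6*lim + 11 && 3*store(arr, 1, x - 7)[x] > 9*lim + 2 && x != -8) || 2*store(arr, 1, x - 7)[x] <= 6*lim
Before assert lim > 7: lim > 7 && ((2*store(arr, 1, x - 7)[x] <= 6*lim + 11 && 3*store(arr, 1, x - 7)[x] > 9*lim + 2 && x != -8) || 2*store(arr, 1, x - 7)[x] <= 6*lim)
Answer: WP = lim > 7 && ((2*store(arr, 1, x - 7)[x] <= 6*lim + 11 && 3*store(arr, 1, x - 7)[x] > 9*lim + 2 && x != -8) || 2*store(arr, 1, x - 7)[x] <= 6*lim)


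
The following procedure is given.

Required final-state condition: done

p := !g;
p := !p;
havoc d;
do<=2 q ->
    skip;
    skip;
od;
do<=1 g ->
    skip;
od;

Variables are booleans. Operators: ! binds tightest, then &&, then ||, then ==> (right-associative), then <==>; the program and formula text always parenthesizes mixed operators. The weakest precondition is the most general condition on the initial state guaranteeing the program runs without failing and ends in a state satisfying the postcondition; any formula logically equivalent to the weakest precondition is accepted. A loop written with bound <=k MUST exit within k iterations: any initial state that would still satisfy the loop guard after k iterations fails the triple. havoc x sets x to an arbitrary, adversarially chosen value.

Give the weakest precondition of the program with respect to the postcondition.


Working backward. After the program, done must hold.
Before the loop (bound <=1), unroll the exhaustion recursion (WP_0 = exit-now case; WP_j = one more guarded iteration, up to j = 1):
  WP_0: (!g) && done
  WP_1: (g ==> ((!g) && done)) && ((!g) ==> done)
So before the loop: (g ==> ((!g) && done)) && ((!g) ==> done)
Before the loop (bound <=2), unroll the exhaustion recursion (WP_0 = exit-now case; WP_j = one more guarded iteration, up to j = 2):
  WP_0: (!q) && (g ==> ((!g) && done)) && ((!g) ==> done)
  WP_1: (q ==> ((!q) && (g ==> ((!g) && done)) && ((!g) ==> done))) && ((!q) ==> ((g ==> ((!g) && done)) && ((!g) ==> done)))
  WP_2: (q ==> ((q ==> ((!q) && (g ==> ((!g) && done)) && ((!g) ==> done))) && ((!q) ==> ((g ==> ((!g) && done)) && ((!g) ==> done))))) && ((!q) ==> ((g ==> ((!g) && done)) && ((!g) ==> done)))
So before the loop: (q ==> ((q ==> ((!q) && (g ==> ((!g) && done)) && ((!g) ==> done))) && ((!q) ==> ((g ==> ((!g) && done)) && ((!g) ==> done))))) && ((!q) ==> ((g ==> ((!g) && done)) && ((!g) ==> done)))
Before havoc d: (q ==> ((q ==> ((!q) && (g ==> ((!g) && done)) && ((!g) ==> done))) && ((!q) ==> ((g ==> ((!g) && done)) && ((!g) ==> done))))) && ((!q) ==> ((g ==> ((!g) && done)) && ((!g) ==> done)))
Before p := !p: (q ==> ((q ==> ((!q) && (g ==> ((!g) && done)) && ((!g) ==> done))) && ((!q) ==> ((g ==> ((!g) && done)) && ((!g) ==> done))))) && ((!q) ==> ((g ==> ((!g) && done)) && ((!g) ==> done)))
Before p := !g: (q ==> ((q ==> ((!q) && (g ==> ((!g) && done)) && ((!g) ==> done))) && ((!q) ==> ((g ==> ((!g) && done)) && ((!g) ==> done))))) && ((!q) ==> ((g ==> ((!g) && done)) && ((!g) ==> done)))
Answer: WP = (q ==> ((q ==> ((!q) && (g ==> ((!g) && done)) && ((!g) ==> done))) && ((!q) ==> ((g ==> ((!g) && done)) && ((!g) ==> done))))) && ((!q) ==> ((g ==> ((!g) && done)) && ((!g) ==> done)))


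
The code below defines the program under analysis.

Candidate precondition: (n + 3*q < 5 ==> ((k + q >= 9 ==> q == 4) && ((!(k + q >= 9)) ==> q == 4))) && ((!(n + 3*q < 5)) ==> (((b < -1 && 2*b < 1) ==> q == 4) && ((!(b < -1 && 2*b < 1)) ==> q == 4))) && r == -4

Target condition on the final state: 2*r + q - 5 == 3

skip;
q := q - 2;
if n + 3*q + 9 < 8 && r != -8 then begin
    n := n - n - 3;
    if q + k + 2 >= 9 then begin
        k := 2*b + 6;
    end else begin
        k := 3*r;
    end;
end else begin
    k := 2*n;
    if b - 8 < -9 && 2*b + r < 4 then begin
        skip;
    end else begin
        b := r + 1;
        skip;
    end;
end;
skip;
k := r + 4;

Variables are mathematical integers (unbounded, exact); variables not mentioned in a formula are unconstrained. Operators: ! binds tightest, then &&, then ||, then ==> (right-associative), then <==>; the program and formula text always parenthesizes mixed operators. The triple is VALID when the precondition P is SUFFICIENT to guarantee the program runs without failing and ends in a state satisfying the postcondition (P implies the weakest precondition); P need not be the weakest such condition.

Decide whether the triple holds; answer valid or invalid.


Working backward. After the program, the postcondition 2*r + q - 5 == 3 must hold; in canonical form it is q + 2*r == 8.
Before k := r + 4: q + 2*r == 8
Before skip: q + 2*r == 8
Then branch requires (k + q >= 7 ==> q + 2*r == 8) && ((!(k + q >= 7)) ==> q + 2*r == 8); else branch requires ((b < -1 && 2*b + r < 4) ==> q + 2*r == 8) && ((!(b < -1 && 2*b + r < 4)) ==> q + 2*r == 8).
Before the if: ((n + 3*q < -1 && r != -8) ==> ((k + q >= 7 ==> q + 2*r == 8) && ((!(k + q >= 7)) ==> q + 2*r == 8))) && ((!(n + 3*q < -1 && r != -8)) ==> (((b < -1 && 2*b + r < 4) ==> q + 2*r == 8) && ((!(b < -1 && 2*b + r < 4)) ==> q + 2*r == 8)))
Before q := q - 2: ((n + 3*q < 5 && r != -8) ==> ((k + q >= 9 ==> q + 2*r == 10) && ((!(k + q >= 9)) ==> q + 2*r == 10))) && ((!(n + 3*q < 5 && r != -8)) ==> (((b < -1 && 2*b + r < 4) ==> q + 2*r == 10) && ((!(b < -1 && 2*b + r < 4)) ==> q + 2*r == 10)))
Before skip: ((n + 3*q < 5 && r != -8) ==> ((k + q >= 9 ==> q + 2*r == 10) && ((!(k + q >= 9)) ==> q + 2*r == 10))) && ((!(n + 3*q < 5 && r != -8)) ==> (((b < -1 && 2*b + r < 4) ==> q + 2*r == 10) && ((!(b < -1 && 2*b + r < 4)) ==> q + 2*r == 10)))
The weakest precondition is ((n + 3*q < 5 && r != -8) ==> ((k + q >= 9 ==> q + 2*r == 10) && ((!(k + q >= 9)) ==> q + 2*r == 10))) && ((!(n + 3*q < 5 && r != -8)) ==> (((b < -1 && 2*b + r < 4) ==> q + 2*r == 10) && ((!(b < -1 && 2*b + r < 4)) ==> q + 2*r == 10))).
Check whether (n + 3*q < 5 ==> ((k + q >= 9 ==> q == 4) && ((!(k + q >= 9)) ==> q == 4))) && ((!(n + 3*q < 5)) ==> (((b < -1 && 2*b < 1) ==> q == 4) && ((!(b < -1 && 2*b < 1)) ==> q == 4))) && r == -4 implies it.
Countermodel: at the initial state b = 4, k = 4, n = -7, q = 4, r = -4, the precondition holds but the weakest precondition fails.
Answer: invalid


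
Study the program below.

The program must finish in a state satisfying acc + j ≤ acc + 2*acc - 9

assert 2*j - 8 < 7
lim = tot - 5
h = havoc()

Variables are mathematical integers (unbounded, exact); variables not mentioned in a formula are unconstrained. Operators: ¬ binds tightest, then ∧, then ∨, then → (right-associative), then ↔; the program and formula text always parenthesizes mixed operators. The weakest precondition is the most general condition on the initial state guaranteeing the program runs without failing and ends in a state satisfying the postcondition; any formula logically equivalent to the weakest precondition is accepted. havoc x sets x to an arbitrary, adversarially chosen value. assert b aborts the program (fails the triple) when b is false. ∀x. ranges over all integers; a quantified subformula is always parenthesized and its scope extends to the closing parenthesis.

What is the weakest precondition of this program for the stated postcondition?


Working backward. After the program, the postcondition acc + j ≤ acc + 2*acc - 9 must hold; in canonical form it is j ≤ 2*acc - 9.
Before havoc h: j ≤ 2*acc - 9
Before lim := tot - 5: j ≤ 2*acc - 9
Before assert 2*j - 8 < 7: 2*j < 15 ∧ j ≤ 2*acc - 9
Answer: WP = 2*j < 15 ∧ j ≤ 2*acc - 9


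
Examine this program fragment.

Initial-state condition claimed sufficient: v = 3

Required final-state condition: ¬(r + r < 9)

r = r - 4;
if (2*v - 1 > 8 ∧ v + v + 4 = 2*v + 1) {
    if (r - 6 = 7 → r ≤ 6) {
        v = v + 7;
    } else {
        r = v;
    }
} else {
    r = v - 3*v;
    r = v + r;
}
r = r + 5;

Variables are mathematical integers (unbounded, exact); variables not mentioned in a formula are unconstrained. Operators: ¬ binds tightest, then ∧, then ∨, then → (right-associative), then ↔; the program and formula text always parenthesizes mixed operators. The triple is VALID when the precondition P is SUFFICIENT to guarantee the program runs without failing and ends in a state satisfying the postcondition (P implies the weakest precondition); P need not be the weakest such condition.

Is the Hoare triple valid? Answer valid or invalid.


Working backward. After the program, the postcondition ¬(r + r < 9) must hold; in canonical form it is ¬(2*r < 9).
Before r := r + 5: ¬(2*r < -1)
Then branch requires ((r = 13 → r ≤ 6) → (¬(2*r < -1))) ∧ ((¬(r = 13 → r ≤ 6)) → (¬(2*v < -1))); else branch requires ¬(2*v > 1).
Before the if: ¬(2*v > 1)
Before r := r - 4: ¬(2*v > 1)
The weakest precondition is ¬(2*v > 1).
Check whether v = 3 implies it.
Countermodel: at the initial state v = 3, the precondition holds but the weakest precondition fails.
Answer: invalid


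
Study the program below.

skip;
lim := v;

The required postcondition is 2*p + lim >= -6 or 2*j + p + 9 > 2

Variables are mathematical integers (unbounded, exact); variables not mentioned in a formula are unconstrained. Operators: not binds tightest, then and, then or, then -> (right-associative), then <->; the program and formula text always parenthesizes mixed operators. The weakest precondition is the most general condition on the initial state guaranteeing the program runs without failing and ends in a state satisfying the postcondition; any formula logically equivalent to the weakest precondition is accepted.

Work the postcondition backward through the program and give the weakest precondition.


Working backward. After the program, the postcondition 2*p + lim >= -6 or 2*j + p + 9 > 2 must hold; in canonical form it is lim + 2*p >= -6 or 2*j + p > -7.
Before lim := v: 2*p + v >= -6 or 2*j + p > -7
Before skip: 2*p + v >= -6 or 2*j + p > -7
Answer: WP = 2*p + v >= -6 or 2*j + p > -7


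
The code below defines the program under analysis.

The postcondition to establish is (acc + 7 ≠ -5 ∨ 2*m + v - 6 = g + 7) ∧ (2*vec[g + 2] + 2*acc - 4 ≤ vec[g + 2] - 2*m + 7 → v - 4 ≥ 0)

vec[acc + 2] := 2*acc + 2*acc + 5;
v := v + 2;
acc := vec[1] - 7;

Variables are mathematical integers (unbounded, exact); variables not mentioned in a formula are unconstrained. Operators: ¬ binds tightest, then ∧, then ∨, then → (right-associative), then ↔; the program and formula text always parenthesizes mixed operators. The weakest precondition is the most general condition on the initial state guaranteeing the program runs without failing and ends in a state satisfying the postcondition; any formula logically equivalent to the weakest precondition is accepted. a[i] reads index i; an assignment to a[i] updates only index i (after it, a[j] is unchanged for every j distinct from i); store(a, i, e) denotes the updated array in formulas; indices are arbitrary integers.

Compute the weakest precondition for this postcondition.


Working backward. After the program, the postcondition (acc + 7 ≠ -5 ∨ 2*m + v - 6 = g + 7) ∧ (2*vec[g + 2] + 2*acc - 4 ≤ vec[g + 2] - 2*m + 7 → v - 4 ≥ 0) must hold; in canonical form it is (acc ≠ -12 ∨ 2*m + v = g + 13) ∧ (vec[g + 2] + 2*acc + 2*m ≤ 11 → v ≥ 4).
Before acc := vec[1] - 7: (vec[1] ≠ -5 ∨ 2*m + v = g + 13) ∧ (vec[g + 2] + 2*vec[1] + 2*m ≤ 25 → v ≥ 4)
Before v := v + 2: (vec[1] ≠ -5 ∨ 2*m + v = g + 11) ∧ (vec[g + 2] + 2*vec[1] + 2*m ≤ 25 → v ≥ 2)
Before vec[acc + 2] := 2*acc + 2*acc + 5: (store(vec, acc + 2, 4*acc + 5)[1] ≠ -5 ∨ 2*m + v = g + 11) ∧ (store(vec, acc + 2, 4*acc + 5)[g + 2] + 2*store(vec, acc + 2, 4*acc + 5)[1] + 2*m ≤ 25 → v ≥ 2)
Answer: WP = (store(vec, acc + 2, 4*acc + 5)[1] ≠ -5 ∨ 2*m + v = g + 11) ∧ (store(vec, acc + 2, 4*acc + 5)[g + 2] + 2*store(vec, acc + 2, 4*acc + 5)[1] + 2*m ≤ 25 → v ≥ 2)


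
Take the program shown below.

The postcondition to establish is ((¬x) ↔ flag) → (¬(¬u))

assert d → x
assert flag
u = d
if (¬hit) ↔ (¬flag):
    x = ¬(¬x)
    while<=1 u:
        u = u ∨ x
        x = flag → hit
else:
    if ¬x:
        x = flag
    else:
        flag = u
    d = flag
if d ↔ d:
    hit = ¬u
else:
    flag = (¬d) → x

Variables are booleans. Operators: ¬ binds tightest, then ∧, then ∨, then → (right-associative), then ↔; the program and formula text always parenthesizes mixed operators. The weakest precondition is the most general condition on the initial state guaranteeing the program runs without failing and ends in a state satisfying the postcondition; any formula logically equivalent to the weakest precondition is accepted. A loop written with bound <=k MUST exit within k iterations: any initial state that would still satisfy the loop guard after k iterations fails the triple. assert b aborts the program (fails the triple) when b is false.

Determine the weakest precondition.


Working backward. After the program, the postcondition ((¬x) ↔ flag) → (¬(¬u)) must hold; in canonical form it is ((¬x) ↔ flag) → u.
Then branch requires ((¬x) ↔ flag) → u; else branch requires ((¬x) ↔ ((¬d) → x)) → u.
Before the if: ((¬x) ↔ flag) → u
Then branch requires (u → ((¬(u ∨ x)) ∧ (((¬(flag → hit)) ↔ flag) → (u ∨ x)))) ∧ ((¬u) → (((¬x) ↔ flag) → u)); else branch requires ((¬x) → (((¬flag) ↔ flag) → u)) ∧ (x → (((¬x) ↔ u) → u)).
Before the if: (((¬hit) ↔ (¬flag)) → ((u → ((¬(u ∨ x)) ∧ (((¬(flag → hit)) ↔ flag) → (u ∨ x)))) ∧ ((¬u) → (((¬x) ↔ flag) → u)))) ∧ ((¬((¬hit) ↔ (¬flag))) → (((¬x) → (((¬flag) ↔ flag) → u)) ∧ (x → (((¬x) ↔ u) → u))))
Before u := d: (((¬hit) ↔ (¬flag)) → ((d → ((¬(d ∨ x)) ∧ (((¬(flag → hit)) ↔ flag) → (d ∨ x)))) ∧ ((¬d) → (((¬x) ↔ flag) → d)))) ∧ ((¬((¬hit) ↔ (¬flag))) → (((¬x) → (((¬flag) ↔ flag) → d)) ∧ (x → (((¬x) ↔ d) → d))))
Before assert flag: flag ∧ (((¬hit) ↔ (¬flag)) → ((d → ((¬(d ∨ x)) ∧ (((¬(flag → hit)) ↔ flag) → (d ∨ x)))) ∧ ((¬d) → (((¬x) ↔ flag) → d)))) ∧ ((¬((¬hit) ↔ (¬flag))) → (((¬x) → (((¬flag) ↔ flag) → d)) ∧ (x → (((¬x) ↔ d) → d))))
Before assert d → x: (d → x) ∧ flag ∧ (((¬hit) ↔ (¬flag)) → ((d → ((¬(d ∨ x)) ∧ (((¬(flag → hit)) ↔ flag) → (d ∨ x)))) ∧ ((¬d) → (((¬x) ↔ flag) → d)))) ∧ ((¬((¬hit) ↔ (¬flag))) → (((¬x) → (((¬flag) ↔ flag) → d)) ∧ (x → (((¬x) ↔ d) → d))))
Answer: WP = (d → x) ∧ flag ∧ (((¬hit) ↔ (¬flag)) → ((d → ((¬(d ∨ x)) ∧ (((¬(flag → hit)) ↔ flag) → (d ∨ x)))) ∧ ((¬d) → (((¬x) ↔ flag) → d)))) ∧ ((¬((¬hit) ↔ (¬flag))) → (((¬x) → (((¬flag) ↔ flag) → d)) ∧ (x → (((¬x) ↔ d) → d))))


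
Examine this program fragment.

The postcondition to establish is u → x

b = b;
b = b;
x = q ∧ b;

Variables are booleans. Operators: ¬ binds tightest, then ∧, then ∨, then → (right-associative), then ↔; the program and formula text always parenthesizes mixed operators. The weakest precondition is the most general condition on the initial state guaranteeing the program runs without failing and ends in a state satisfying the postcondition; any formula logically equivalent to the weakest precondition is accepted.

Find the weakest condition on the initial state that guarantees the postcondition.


Working backward. After the program, u → x must hold.
Before x := q ∧ b: u → (q ∧ b)
Before b := b: u → (q ∧ b)
Before b := b: u → (q ∧ b)
Answer: WP = u → (q ∧ b)


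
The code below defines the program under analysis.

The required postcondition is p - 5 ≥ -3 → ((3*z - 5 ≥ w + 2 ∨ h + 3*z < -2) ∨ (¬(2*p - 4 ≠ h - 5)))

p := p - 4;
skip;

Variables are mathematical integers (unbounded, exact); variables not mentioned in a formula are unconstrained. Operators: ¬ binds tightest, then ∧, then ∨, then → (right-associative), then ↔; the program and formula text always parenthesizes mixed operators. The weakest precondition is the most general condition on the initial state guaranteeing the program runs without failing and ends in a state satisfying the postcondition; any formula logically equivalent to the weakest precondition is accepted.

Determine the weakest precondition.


Working backward. After the program, the postcondition p - 5 ≥ -3 → ((3*z - 5 ≥ w + 2 ∨ h + 3*z < -2) ∨ (¬(2*p - 4 ≠ h - 5))) must hold; in canonical form it is p ≥ 2 → (3*z ≥ w + 7 ∨ h + 3*z < -2 ∨ (¬(2*p ≠ h - 1))).
Before skip: p ≥ 2 → (3*z ≥ w + 7 ∨ h + 3*z < -2 ∨ (¬(2*p ≠ h - 1)))
Before p := p - 4: p ≥ 6 → (3*z ≥ w + 7 ∨ h + 3*z < -2 ∨ (¬(2*p ≠ h + 7)))
Answer: WP = p ≥ 6 → (3*z ≥ w + 7 ∨ h + 3*z < -2 ∨ (¬(2*p ≠ h + 7)))


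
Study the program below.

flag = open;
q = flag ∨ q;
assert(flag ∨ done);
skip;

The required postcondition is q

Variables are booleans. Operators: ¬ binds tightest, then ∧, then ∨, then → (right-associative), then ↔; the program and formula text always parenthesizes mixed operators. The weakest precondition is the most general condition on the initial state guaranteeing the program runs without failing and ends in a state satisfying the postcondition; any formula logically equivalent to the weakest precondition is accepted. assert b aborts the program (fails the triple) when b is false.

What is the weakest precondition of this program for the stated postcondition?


Working backward. After the program, q must hold.
Before skip: q
Before assert flag ∨ done: (flag ∨ done) ∧ q
Before q := flag ∨ q: (flag ∨ done) ∧ (flag ∨ q)
Before flag := open: (open ∨ done) ∧ (open ∨ q)
Answer: WP = (open ∨ done) ∧ (open ∨ q)


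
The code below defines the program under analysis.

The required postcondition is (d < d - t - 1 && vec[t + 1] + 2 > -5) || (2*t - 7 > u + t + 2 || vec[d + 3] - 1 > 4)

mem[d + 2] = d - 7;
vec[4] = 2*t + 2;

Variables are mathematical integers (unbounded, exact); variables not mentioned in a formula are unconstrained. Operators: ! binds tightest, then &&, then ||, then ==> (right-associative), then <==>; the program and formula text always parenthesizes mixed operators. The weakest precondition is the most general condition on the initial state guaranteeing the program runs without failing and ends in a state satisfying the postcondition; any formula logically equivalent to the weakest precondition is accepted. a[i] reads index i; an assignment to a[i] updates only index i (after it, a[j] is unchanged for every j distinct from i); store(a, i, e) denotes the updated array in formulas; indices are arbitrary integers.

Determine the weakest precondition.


Working backward. After the program, the postcondition (d < d - t - 1 && vec[t + 1] + 2 > -5) || (2*t - 7 > u + t + 2 || vec[d + 3] - 1 > 4) must hold; in canonical form it is (t < -1 && vec[t + 1] > -7) || t > u + 9 || vec[d + 3] > 5.
Before vec[4] := 2*t + 2: (t < -1 && store(vec, 4, 2*t + 2)[t + 1] > -7) || t > u + 9 || store(vec, 4, 2*t + 2)[d + 3] > 5
Before mem[d + 2] := d - 7: (t < -1 && store(vec, 4, 2*t + 2)[t + 1] > -7) || t > u + 9 || store(vec, 4, 2*t + 2)[d + 3] > 5
Answer: WP = (t < -1 && store(vec, 4, 2*t + 2)[t + 1] > -7) || t > u + 9 || store(vec, 4, 2*t + 2)[d + 3] > 5
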